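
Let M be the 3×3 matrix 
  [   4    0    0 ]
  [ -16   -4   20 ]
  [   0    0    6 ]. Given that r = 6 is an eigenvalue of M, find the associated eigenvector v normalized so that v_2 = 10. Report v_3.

M − 6I = [[-2, 0, 0], [-16, -10, 20], [0, 0, 0]].
Solving (M − 6I)v = 0 gives the eigenspace spanned by (0, 10, 5).
With v_2 = 10, v = (0, 10, 5), so v_3 = 5.

5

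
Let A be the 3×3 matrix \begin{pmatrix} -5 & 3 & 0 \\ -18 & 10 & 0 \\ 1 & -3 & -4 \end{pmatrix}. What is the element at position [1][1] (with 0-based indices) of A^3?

Characteristic polynomial: r^3 - r^2 - 16r + 16 = (r - 4)(r - 1)(r + 4), so the eigenvalues are -4, 1, 4.
r=-4: eigenvector (0, 0, 1).
r=4: eigenvector (1, 3, -1).
r=1: eigenvector (-1, -2, 1).
P = [[0, 1, -1], [0, 3, -2], [1, -1, 1]], D = diag(-4, 4, 1), P⁻¹ = [[1, 0, 1], [-2, 1, 0], [-3, 1, 0]].
A³ = P·diag(-64, 64, 1)·P⁻¹ = [[-125, 63, 0], [-378, 190, 0], [61, -63, -64]].
The requested entry is 190.

190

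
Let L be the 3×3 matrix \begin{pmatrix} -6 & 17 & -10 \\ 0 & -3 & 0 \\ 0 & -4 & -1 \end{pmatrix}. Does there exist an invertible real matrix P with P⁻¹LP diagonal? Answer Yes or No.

Characteristic polynomial: p(t) = t^3 + 10t^2 + 27t + 18 = (t + 1)(t + 3)(t + 6).
All 3 eigenvalues are distinct, so L is diagonalizable.

Yes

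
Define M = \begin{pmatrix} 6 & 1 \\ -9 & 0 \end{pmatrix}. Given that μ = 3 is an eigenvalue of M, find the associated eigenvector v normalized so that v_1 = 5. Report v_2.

-15

M − 3I = [[3, 1], [-9, -3]].
Solving (M − 3I)v = 0 gives the eigenspace spanned by (5, -15).
With v_1 = 5, v = (5, -15), so v_2 = -15.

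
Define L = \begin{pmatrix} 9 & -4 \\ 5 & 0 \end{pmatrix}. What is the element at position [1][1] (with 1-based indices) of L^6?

61741

Characteristic polynomial: s^2 - 9s + 20 = (s - 5)(s - 4), so the eigenvalues are 4, 5.
s=5: eigenvector (1, 1).
s=4: eigenvector (4, 5).
P = [[1, 4], [1, 5]], D = diag(5, 4), P⁻¹ = [[5, -4], [-1, 1]].
L⁶ = P·diag(15625, 4096)·P⁻¹ = [[61741, -46116], [57645, -42020]].
The requested entry is 61741.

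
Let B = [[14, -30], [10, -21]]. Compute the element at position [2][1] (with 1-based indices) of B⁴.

Characteristic polynomial: μ^2 + 7μ + 6 = (μ + 1)(μ + 6), so the eigenvalues are -6, -1.
μ=-1: eigenvector (2, 1).
μ=-6: eigenvector (-3, -2).
P = [[2, -3], [1, -2]], D = diag(-1, -6), P⁻¹ = [[2, -3], [1, -2]].
B⁴ = P·diag(1, 1296)·P⁻¹ = [[-3884, 7770], [-2590, 5181]].
The requested entry is -2590.

-2590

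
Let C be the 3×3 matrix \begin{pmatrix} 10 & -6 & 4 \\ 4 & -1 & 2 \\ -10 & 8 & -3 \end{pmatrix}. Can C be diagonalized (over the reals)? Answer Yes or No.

Yes

Characteristic polynomial: p(t) = t^3 - 6t^2 + 11t - 6 = (t - 3)(t - 2)(t - 1).
All 3 eigenvalues are distinct, so C is diagonalizable.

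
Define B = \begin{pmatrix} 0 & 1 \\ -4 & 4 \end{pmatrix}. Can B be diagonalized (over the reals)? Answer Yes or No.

No

Characteristic polynomial: p(μ) = μ^2 - 4μ + 4 = (μ - 2)^2.
μ = 2 has algebraic multiplicity 2; rank(B − 2I) = 1, so geometric multiplicity = 1.
Geometric multiplicity < algebraic multiplicity, so B is not diagonalizable.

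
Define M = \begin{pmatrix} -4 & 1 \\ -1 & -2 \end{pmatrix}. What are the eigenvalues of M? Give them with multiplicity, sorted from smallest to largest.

Characteristic polynomial: p(s) = s^2 + 6s + 9 = (s + 3)^2.
Roots (with multiplicity): -3, -3.

-3, -3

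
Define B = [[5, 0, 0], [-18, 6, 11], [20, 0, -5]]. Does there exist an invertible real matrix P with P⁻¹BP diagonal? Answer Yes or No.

Characteristic polynomial: p(s) = s^3 - 6s^2 - 25s + 150 = (s - 6)(s - 5)(s + 5).
All 3 eigenvalues are distinct, so B is diagonalizable.

Yes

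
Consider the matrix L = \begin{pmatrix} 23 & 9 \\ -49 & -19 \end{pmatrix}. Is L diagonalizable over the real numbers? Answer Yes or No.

No

Characteristic polynomial: p(r) = r^2 - 4r + 4 = (r - 2)^2.
r = 2 has algebraic multiplicity 2; rank(L − 2I) = 1, so geometric multiplicity = 1.
Geometric multiplicity < algebraic multiplicity, so L is not diagonalizable.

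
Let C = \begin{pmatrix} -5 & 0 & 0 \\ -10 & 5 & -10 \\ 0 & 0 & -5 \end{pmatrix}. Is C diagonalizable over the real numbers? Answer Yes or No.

Characteristic polynomial: p(s) = s^3 + 5s^2 - 25s - 125 = (s - 5)(s + 5)^2.
s = -5 has algebraic multiplicity 2; rank(C + 5I) = 1, so geometric multiplicity = 2.
Every eigenvalue has geometric = algebraic multiplicity, so C is diagonalizable.

Yes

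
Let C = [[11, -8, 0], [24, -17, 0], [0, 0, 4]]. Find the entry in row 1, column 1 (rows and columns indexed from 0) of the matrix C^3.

-497

Characteristic polynomial: λ^3 + 2λ^2 - 19λ - 20 = (λ - 4)(λ + 1)(λ + 5), so the eigenvalues are -5, -1, 4.
λ=-5: eigenvector (1, 2, 0).
λ=-1: eigenvector (-2, -3, 0).
λ=4: eigenvector (0, 0, 1).
P = [[1, -2, 0], [2, -3, 0], [0, 0, 1]], D = diag(-5, -1, 4), P⁻¹ = [[-3, 2, 0], [-2, 1, 0], [0, 0, 1]].
C³ = P·diag(-125, -1, 64)·P⁻¹ = [[371, -248, 0], [744, -497, 0], [0, 0, 64]].
The requested entry is -497.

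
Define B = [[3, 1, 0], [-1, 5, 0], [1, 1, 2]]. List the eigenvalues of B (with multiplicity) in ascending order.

2, 4, 4

Characteristic polynomial: p(t) = t^3 - 10t^2 + 32t - 32 = (t - 4)^2(t - 2).
Roots (with multiplicity): 2, 4, 4.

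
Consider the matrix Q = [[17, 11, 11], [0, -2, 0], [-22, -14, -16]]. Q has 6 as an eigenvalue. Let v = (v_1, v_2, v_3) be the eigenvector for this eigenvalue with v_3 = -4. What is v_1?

4

Q − 6I = [[11, 11, 11], [0, -8, 0], [-22, -14, -22]].
Solving (Q − 6I)v = 0 gives the eigenspace spanned by (4, 0, -4).
With v_3 = -4, v = (4, 0, -4), so v_1 = 4.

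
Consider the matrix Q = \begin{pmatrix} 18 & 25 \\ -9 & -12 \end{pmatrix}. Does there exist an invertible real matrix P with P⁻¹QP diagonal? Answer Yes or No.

Characteristic polynomial: p(r) = r^2 - 6r + 9 = (r - 3)^2.
r = 3 has algebraic multiplicity 2; rank(Q − 3I) = 1, so geometric multiplicity = 1.
Geometric multiplicity < algebraic multiplicity, so Q is not diagonalizable.

No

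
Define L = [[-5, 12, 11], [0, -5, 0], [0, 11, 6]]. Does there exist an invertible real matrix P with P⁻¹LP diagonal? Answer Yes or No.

No

Characteristic polynomial: p(s) = s^3 + 4s^2 - 35s - 150 = (s - 6)(s + 5)^2.
s = -5 has algebraic multiplicity 2; rank(L + 5I) = 2, so geometric multiplicity = 1.
Geometric multiplicity < algebraic multiplicity, so L is not diagonalizable.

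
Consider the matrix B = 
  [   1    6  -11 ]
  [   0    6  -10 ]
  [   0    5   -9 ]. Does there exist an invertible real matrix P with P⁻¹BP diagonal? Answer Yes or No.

No

Characteristic polynomial: p(s) = s^3 + 2s^2 - 7s + 4 = (s - 1)^2(s + 4).
s = 1 has algebraic multiplicity 2; rank(B − 1I) = 2, so geometric multiplicity = 1.
Geometric multiplicity < algebraic multiplicity, so B is not diagonalizable.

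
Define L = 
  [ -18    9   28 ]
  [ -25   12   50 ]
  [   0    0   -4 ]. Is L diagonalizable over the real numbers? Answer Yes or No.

No

Characteristic polynomial: p(λ) = λ^3 + 10λ^2 + 33λ + 36 = (λ + 3)^2(λ + 4).
λ = -3 has algebraic multiplicity 2; rank(L + 3I) = 2, so geometric multiplicity = 1.
Geometric multiplicity < algebraic multiplicity, so L is not diagonalizable.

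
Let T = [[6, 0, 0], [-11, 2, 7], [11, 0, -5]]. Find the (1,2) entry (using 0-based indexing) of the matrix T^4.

-609

Characteristic polynomial: λ^3 - 3λ^2 - 28λ + 60 = (λ - 6)(λ - 2)(λ + 5), so the eigenvalues are -5, 2, 6.
λ=6: eigenvector (1, -1, 1).
λ=2: eigenvector (0, 1, 0).
λ=-5: eigenvector (0, -1, 1).
P = [[1, 0, 0], [-1, 1, -1], [1, 0, 1]], D = diag(6, 2, -5), P⁻¹ = [[1, 0, 0], [0, 1, 1], [-1, 0, 1]].
T⁴ = P·diag(1296, 16, 625)·P⁻¹ = [[1296, 0, 0], [-671, 16, -609], [671, 0, 625]].
The requested entry is -609.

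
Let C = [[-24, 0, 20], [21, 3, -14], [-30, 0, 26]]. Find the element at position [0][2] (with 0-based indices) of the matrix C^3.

Characteristic polynomial: μ^3 - 5μ^2 - 18μ + 72 = (μ - 6)(μ - 3)(μ + 4), so the eigenvalues are -4, 3, 6.
μ=-4: eigenvector (1, -1, 1).
μ=6: eigenvector (2, 0, 3).
μ=3: eigenvector (0, 1, 0).
P = [[1, 2, 0], [-1, 0, 1], [1, 3, 0]], D = diag(-4, 6, 3), P⁻¹ = [[3, 0, -2], [-1, 0, 1], [3, 1, -2]].
C³ = P·diag(-64, 216, 27)·P⁻¹ = [[-624, 0, 560], [273, 27, -182], [-840, 0, 776]].
The requested entry is 560.

560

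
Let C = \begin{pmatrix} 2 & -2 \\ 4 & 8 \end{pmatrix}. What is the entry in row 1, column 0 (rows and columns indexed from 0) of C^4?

2080

Characteristic polynomial: μ^2 - 10μ + 24 = (μ - 6)(μ - 4), so the eigenvalues are 4, 6.
μ=6: eigenvector (1, -2).
μ=4: eigenvector (1, -1).
P = [[1, 1], [-2, -1]], D = diag(6, 4), P⁻¹ = [[-1, -1], [2, 1]].
C⁴ = P·diag(1296, 256)·P⁻¹ = [[-784, -1040], [2080, 2336]].
The requested entry is 2080.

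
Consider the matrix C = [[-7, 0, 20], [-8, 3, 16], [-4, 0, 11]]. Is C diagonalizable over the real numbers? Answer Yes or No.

Characteristic polynomial: p(λ) = λ^3 - 7λ^2 + 15λ - 9 = (λ - 3)^2(λ - 1).
λ = 3 has algebraic multiplicity 2; rank(C − 3I) = 1, so geometric multiplicity = 2.
Every eigenvalue has geometric = algebraic multiplicity, so C is diagonalizable.

Yes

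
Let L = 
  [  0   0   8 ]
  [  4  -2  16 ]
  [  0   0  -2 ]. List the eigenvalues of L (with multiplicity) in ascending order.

-2, -2, 0

Characteristic polynomial: p(λ) = λ^3 + 4λ^2 + 4λ = λ(λ + 2)^2.
Roots (with multiplicity): -2, -2, 0.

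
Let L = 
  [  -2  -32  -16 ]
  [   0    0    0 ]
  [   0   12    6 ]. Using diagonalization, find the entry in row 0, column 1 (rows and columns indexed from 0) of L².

Characteristic polynomial: s^3 - 4s^2 - 12s = s(s - 6)(s + 2), so the eigenvalues are -2, 0, 6.
s=-2: eigenvector (1, 0, 0).
s=0: eigenvector (0, 1, -2).
s=6: eigenvector (-2, 0, 1).
P = [[1, 0, -2], [0, 1, 0], [0, -2, 1]], D = diag(-2, 0, 6), P⁻¹ = [[1, 4, 2], [0, 1, 0], [0, 2, 1]].
L² = P·diag(4, 0, 36)·P⁻¹ = [[4, -128, -64], [0, 0, 0], [0, 72, 36]].
The requested entry is -128.

-128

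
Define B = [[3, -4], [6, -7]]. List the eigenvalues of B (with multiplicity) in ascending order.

Characteristic polynomial: p(λ) = λ^2 + 4λ + 3 = (λ + 1)(λ + 3).
Roots (with multiplicity): -3, -1.

-3, -1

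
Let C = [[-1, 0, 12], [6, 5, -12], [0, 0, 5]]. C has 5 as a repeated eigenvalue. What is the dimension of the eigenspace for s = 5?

2

C − 5I = [[-6, 0, 12], [6, 0, -12], [0, 0, 0]].
This matrix has rank 1, so its null space has dimension 3 − 1 = 2.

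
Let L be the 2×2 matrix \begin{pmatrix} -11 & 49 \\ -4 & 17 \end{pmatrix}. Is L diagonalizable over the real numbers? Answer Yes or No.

Characteristic polynomial: p(t) = t^2 - 6t + 9 = (t - 3)^2.
t = 3 has algebraic multiplicity 2; rank(L − 3I) = 1, so geometric multiplicity = 1.
Geometric multiplicity < algebraic multiplicity, so L is not diagonalizable.

No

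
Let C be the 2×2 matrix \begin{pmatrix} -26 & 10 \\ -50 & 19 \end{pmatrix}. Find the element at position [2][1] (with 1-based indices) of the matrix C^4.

12950

Characteristic polynomial: r^2 + 7r + 6 = (r + 1)(r + 6), so the eigenvalues are -6, -1.
r=-6: eigenvector (1, 2).
r=-1: eigenvector (2, 5).
P = [[1, 2], [2, 5]], D = diag(-6, -1), P⁻¹ = [[5, -2], [-2, 1]].
C⁴ = P·diag(1296, 1)·P⁻¹ = [[6476, -2590], [12950, -5179]].
The requested entry is 12950.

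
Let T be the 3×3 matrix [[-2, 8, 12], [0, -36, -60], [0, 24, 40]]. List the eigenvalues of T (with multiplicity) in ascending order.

-2, 0, 4

Characteristic polynomial: p(μ) = μ^3 - 2μ^2 - 8μ = μ(μ - 4)(μ + 2).
Roots (with multiplicity): -2, 0, 4.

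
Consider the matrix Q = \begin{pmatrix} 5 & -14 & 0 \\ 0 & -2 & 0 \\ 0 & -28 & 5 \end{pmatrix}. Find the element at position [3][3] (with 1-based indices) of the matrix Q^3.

125

Characteristic polynomial: λ^3 - 8λ^2 + 5λ + 50 = (λ - 5)^2(λ + 2), so the eigenvalues are -2, 5, 5.
λ=5: eigenvector (1, 0, 4).
λ=-2: eigenvector (2, 1, 4).
λ=5: eigenvector (0, 0, 1).
P = [[1, 2, 0], [0, 1, 0], [4, 4, 1]], D = diag(5, -2, 5), P⁻¹ = [[1, -2, 0], [0, 1, 0], [-4, 4, 1]].
Q³ = P·diag(125, -8, 125)·P⁻¹ = [[125, -266, 0], [0, -8, 0], [0, -532, 125]].
The requested entry is 125.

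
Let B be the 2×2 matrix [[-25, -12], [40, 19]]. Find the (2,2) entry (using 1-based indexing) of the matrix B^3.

Characteristic polynomial: s^2 + 6s + 5 = (s + 1)(s + 5), so the eigenvalues are -5, -1.
s=-1: eigenvector (1, -2).
s=-5: eigenvector (3, -5).
P = [[1, 3], [-2, -5]], D = diag(-1, -5), P⁻¹ = [[-5, -3], [2, 1]].
B³ = P·diag(-1, -125)·P⁻¹ = [[-745, -372], [1240, 619]].
The requested entry is 619.

619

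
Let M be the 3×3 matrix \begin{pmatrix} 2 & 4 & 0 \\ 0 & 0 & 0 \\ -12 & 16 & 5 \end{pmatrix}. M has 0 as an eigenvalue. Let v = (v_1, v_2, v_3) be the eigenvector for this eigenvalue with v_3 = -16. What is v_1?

M = [[2, 4, 0], [0, 0, 0], [-12, 16, 5]].
Solving (M)v = 0 gives the eigenspace spanned by (-4, 2, -16).
With v_3 = -16, v = (-4, 2, -16), so v_1 = -4.

-4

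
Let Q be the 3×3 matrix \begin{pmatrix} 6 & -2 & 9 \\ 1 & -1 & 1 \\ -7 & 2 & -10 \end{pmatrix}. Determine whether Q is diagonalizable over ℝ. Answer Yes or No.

No

Characteristic polynomial: p(λ) = λ^3 + 5λ^2 + 7λ + 3 = (λ + 1)^2(λ + 3).
λ = -1 has algebraic multiplicity 2; rank(Q + 1I) = 2, so geometric multiplicity = 1.
Geometric multiplicity < algebraic multiplicity, so Q is not diagonalizable.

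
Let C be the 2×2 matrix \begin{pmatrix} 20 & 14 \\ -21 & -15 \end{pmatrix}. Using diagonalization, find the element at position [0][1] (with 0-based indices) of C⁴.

Characteristic polynomial: s^2 - 5s - 6 = (s - 6)(s + 1), so the eigenvalues are -1, 6.
s=-1: eigenvector (-2, 3).
s=6: eigenvector (1, -1).
P = [[-2, 1], [3, -1]], D = diag(-1, 6), P⁻¹ = [[1, 1], [3, 2]].
C⁴ = P·diag(1, 1296)·P⁻¹ = [[3886, 2590], [-3885, -2589]].
The requested entry is 2590.

2590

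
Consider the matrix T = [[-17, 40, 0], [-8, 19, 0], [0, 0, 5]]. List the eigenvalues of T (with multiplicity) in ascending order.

-1, 3, 5

Characteristic polynomial: p(λ) = λ^3 - 7λ^2 + 7λ + 15 = (λ - 5)(λ - 3)(λ + 1).
Roots (with multiplicity): -1, 3, 5.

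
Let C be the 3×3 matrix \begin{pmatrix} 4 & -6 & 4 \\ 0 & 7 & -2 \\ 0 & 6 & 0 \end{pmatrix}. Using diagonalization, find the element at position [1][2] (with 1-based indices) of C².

Characteristic polynomial: λ^3 - 11λ^2 + 40λ - 48 = (λ - 4)^2(λ - 3), so the eigenvalues are 3, 4, 4.
λ=4: eigenvector (1, 0, 0).
λ=3: eigenvector (-2, 1, 2).
λ=4: eigenvector (4, -2, -3).
P = [[1, -2, 4], [0, 1, -2], [0, 2, -3]], D = diag(4, 3, 4), P⁻¹ = [[1, 2, 0], [0, -3, 2], [0, -2, 1]].
C² = P·diag(16, 9, 16)·P⁻¹ = [[16, -42, 28], [0, 37, -14], [0, 42, -12]].
The requested entry is -42.

-42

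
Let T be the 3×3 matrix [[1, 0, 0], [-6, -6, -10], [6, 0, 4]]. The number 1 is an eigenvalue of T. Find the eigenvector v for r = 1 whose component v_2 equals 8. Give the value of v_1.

T − 1I = [[0, 0, 0], [-6, -7, -10], [6, 0, 3]].
Solving (T − 1I)v = 0 gives the eigenspace spanned by (4, 8, -8).
With v_2 = 8, v = (4, 8, -8), so v_1 = 4.

4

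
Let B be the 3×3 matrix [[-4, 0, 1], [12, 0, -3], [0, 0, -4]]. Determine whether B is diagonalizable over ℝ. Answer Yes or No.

Characteristic polynomial: p(t) = t^3 + 8t^2 + 16t = t(t + 4)^2.
t = -4 has algebraic multiplicity 2; rank(B + 4I) = 2, so geometric multiplicity = 1.
Geometric multiplicity < algebraic multiplicity, so B is not diagonalizable.

No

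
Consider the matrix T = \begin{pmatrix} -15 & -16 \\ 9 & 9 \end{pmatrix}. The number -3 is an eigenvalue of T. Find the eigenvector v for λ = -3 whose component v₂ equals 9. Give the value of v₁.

T + 3I = [[-12, -16], [9, 12]].
Solving (T + 3I)v = 0 gives the eigenspace spanned by (-12, 9).
With v₂ = 9, v = (-12, 9), so v₁ = -12.

-12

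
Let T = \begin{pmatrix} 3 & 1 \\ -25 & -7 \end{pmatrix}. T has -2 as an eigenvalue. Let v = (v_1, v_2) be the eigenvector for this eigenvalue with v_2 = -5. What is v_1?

1

T + 2I = [[5, 1], [-25, -5]].
Solving (T + 2I)v = 0 gives the eigenspace spanned by (1, -5).
With v_2 = -5, v = (1, -5), so v_1 = 1.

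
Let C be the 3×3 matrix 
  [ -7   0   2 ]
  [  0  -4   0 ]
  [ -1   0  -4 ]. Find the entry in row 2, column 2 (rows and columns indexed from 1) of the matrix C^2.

Characteristic polynomial: λ^3 + 15λ^2 + 74λ + 120 = (λ + 4)(λ + 5)(λ + 6), so the eigenvalues are -6, -5, -4.
λ=-6: eigenvector (-2, 0, -1).
λ=-4: eigenvector (0, 1, 0).
λ=-5: eigenvector (1, 0, 1).
P = [[-2, 0, 1], [0, 1, 0], [-1, 0, 1]], D = diag(-6, -4, -5), P⁻¹ = [[-1, 0, 1], [0, 1, 0], [-1, 0, 2]].
C² = P·diag(36, 16, 25)·P⁻¹ = [[47, 0, -22], [0, 16, 0], [11, 0, 14]].
The requested entry is 16.

16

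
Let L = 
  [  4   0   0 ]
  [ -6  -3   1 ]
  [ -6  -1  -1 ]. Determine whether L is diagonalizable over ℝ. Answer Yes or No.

No

Characteristic polynomial: p(s) = s^3 - 12s - 16 = (s - 4)(s + 2)^2.
s = -2 has algebraic multiplicity 2; rank(L + 2I) = 2, so geometric multiplicity = 1.
Geometric multiplicity < algebraic multiplicity, so L is not diagonalizable.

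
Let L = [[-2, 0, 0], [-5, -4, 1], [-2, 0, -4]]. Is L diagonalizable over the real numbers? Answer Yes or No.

No

Characteristic polynomial: p(s) = s^3 + 10s^2 + 32s + 32 = (s + 2)(s + 4)^2.
s = -4 has algebraic multiplicity 2; rank(L + 4I) = 2, so geometric multiplicity = 1.
Geometric multiplicity < algebraic multiplicity, so L is not diagonalizable.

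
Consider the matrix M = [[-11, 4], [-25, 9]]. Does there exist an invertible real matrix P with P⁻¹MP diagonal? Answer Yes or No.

No

Characteristic polynomial: p(r) = r^2 + 2r + 1 = (r + 1)^2.
r = -1 has algebraic multiplicity 2; rank(M + 1I) = 1, so geometric multiplicity = 1.
Geometric multiplicity < algebraic multiplicity, so M is not diagonalizable.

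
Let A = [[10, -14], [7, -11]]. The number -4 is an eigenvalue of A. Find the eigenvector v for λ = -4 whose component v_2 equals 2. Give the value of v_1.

2

A + 4I = [[14, -14], [7, -7]].
Solving (A + 4I)v = 0 gives the eigenspace spanned by (2, 2).
With v_2 = 2, v = (2, 2), so v_1 = 2.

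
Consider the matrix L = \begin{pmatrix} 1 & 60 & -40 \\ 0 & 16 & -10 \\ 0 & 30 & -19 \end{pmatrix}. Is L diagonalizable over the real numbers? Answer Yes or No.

Yes

Characteristic polynomial: p(s) = s^3 + 2s^2 - 7s + 4 = (s - 1)^2(s + 4).
s = 1 has algebraic multiplicity 2; rank(L − 1I) = 1, so geometric multiplicity = 2.
Every eigenvalue has geometric = algebraic multiplicity, so L is diagonalizable.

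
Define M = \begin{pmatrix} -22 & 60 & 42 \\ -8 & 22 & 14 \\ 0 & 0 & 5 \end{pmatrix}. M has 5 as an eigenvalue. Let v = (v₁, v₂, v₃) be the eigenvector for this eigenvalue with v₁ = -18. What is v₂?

M − 5I = [[-27, 60, 42], [-8, 17, 14], [0, 0, 0]].
Solving (M − 5I)v = 0 gives the eigenspace spanned by (-18, -6, -3).
With v₁ = -18, v = (-18, -6, -3), so v₂ = -6.

-6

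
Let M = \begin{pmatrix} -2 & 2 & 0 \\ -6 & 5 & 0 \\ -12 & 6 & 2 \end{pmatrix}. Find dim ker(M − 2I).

2

M − 2I = [[-4, 2, 0], [-6, 3, 0], [-12, 6, 0]].
This matrix has rank 1, so its null space has dimension 3 − 1 = 2.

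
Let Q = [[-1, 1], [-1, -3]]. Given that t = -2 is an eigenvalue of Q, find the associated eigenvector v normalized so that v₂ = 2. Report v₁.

-2

Q + 2I = [[1, 1], [-1, -1]].
Solving (Q + 2I)v = 0 gives the eigenspace spanned by (-2, 2).
With v₂ = 2, v = (-2, 2), so v₁ = -2.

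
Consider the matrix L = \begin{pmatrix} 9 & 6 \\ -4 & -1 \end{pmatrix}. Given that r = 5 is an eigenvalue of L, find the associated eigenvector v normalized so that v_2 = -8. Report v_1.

L − 5I = [[4, 6], [-4, -6]].
Solving (L − 5I)v = 0 gives the eigenspace spanned by (12, -8).
With v_2 = -8, v = (12, -8), so v_1 = 12.

12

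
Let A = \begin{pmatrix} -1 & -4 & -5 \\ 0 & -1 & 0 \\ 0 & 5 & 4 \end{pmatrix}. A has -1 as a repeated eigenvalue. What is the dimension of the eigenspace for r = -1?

A + 1I = [[0, -4, -5], [0, 0, 0], [0, 5, 5]].
This matrix has rank 2, so its null space has dimension 3 − 2 = 1.

1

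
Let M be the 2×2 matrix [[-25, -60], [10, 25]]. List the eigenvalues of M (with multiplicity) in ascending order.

-5, 5

Characteristic polynomial: p(s) = s^2 - 25 = (s - 5)(s + 5).
Roots (with multiplicity): -5, 5.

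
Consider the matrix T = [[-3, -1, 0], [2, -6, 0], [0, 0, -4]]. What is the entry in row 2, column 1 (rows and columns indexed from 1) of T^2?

-18

Characteristic polynomial: s^3 + 13s^2 + 56s + 80 = (s + 4)^2(s + 5), so the eigenvalues are -5, -4, -4.
s=-4: eigenvector (1, 1, 0).
s=-5: eigenvector (1, 2, 0).
s=-4: eigenvector (0, 0, 1).
P = [[1, 1, 0], [1, 2, 0], [0, 0, 1]], D = diag(-4, -5, -4), P⁻¹ = [[2, -1, 0], [-1, 1, 0], [0, 0, 1]].
T² = P·diag(16, 25, 16)·P⁻¹ = [[7, 9, 0], [-18, 34, 0], [0, 0, 16]].
The requested entry is -18.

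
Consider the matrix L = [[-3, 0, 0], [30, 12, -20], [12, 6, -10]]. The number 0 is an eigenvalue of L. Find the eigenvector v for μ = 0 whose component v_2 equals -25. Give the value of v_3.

-15

L = [[-3, 0, 0], [30, 12, -20], [12, 6, -10]].
Solving (L)v = 0 gives the eigenspace spanned by (0, -25, -15).
With v_2 = -25, v = (0, -25, -15), so v_3 = -15.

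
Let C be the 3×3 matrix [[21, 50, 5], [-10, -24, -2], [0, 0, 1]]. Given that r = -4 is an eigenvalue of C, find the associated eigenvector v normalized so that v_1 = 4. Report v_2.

-2

C + 4I = [[25, 50, 5], [-10, -20, -2], [0, 0, 5]].
Solving (C + 4I)v = 0 gives the eigenspace spanned by (4, -2, 0).
With v_1 = 4, v = (4, -2, 0), so v_2 = -2.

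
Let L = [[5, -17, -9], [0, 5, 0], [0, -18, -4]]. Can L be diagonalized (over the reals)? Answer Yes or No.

No

Characteristic polynomial: p(s) = s^3 - 6s^2 - 15s + 100 = (s - 5)^2(s + 4).
s = 5 has algebraic multiplicity 2; rank(L − 5I) = 2, so geometric multiplicity = 1.
Geometric multiplicity < algebraic multiplicity, so L is not diagonalizable.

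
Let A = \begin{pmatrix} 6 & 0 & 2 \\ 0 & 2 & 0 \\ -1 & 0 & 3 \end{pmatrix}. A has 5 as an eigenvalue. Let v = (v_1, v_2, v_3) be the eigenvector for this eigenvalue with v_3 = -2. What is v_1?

4

A − 5I = [[1, 0, 2], [0, -3, 0], [-1, 0, -2]].
Solving (A − 5I)v = 0 gives the eigenspace spanned by (4, 0, -2).
With v_3 = -2, v = (4, 0, -2), so v_1 = 4.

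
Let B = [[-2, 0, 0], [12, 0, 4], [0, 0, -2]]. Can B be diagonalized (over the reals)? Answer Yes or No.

Characteristic polynomial: p(r) = r^3 + 4r^2 + 4r = r(r + 2)^2.
r = -2 has algebraic multiplicity 2; rank(B + 2I) = 1, so geometric multiplicity = 2.
Every eigenvalue has geometric = algebraic multiplicity, so B is diagonalizable.

Yes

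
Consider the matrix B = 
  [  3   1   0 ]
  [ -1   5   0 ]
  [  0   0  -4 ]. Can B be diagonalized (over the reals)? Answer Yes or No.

No

Characteristic polynomial: p(λ) = λ^3 - 4λ^2 - 16λ + 64 = (λ - 4)^2(λ + 4).
λ = 4 has algebraic multiplicity 2; rank(B − 4I) = 2, so geometric multiplicity = 1.
Geometric multiplicity < algebraic multiplicity, so B is not diagonalizable.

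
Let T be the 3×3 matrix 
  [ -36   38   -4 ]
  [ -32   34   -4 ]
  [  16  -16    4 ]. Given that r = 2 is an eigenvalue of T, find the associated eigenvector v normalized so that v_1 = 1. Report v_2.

T − 2I = [[-38, 38, -4], [-32, 32, -4], [16, -16, 2]].
Solving (T − 2I)v = 0 gives the eigenspace spanned by (1, 1, 0).
With v_1 = 1, v = (1, 1, 0), so v_2 = 1.

1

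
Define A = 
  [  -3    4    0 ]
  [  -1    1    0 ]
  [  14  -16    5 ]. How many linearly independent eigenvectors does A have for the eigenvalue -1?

1

A + 1I = [[-2, 4, 0], [-1, 2, 0], [14, -16, 6]].
This matrix has rank 2, so its null space has dimension 3 − 2 = 1.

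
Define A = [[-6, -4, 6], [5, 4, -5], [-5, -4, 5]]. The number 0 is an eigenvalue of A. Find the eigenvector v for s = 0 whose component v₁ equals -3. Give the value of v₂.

A = [[-6, -4, 6], [5, 4, -5], [-5, -4, 5]].
Solving (A)v = 0 gives the eigenspace spanned by (-3, 0, -3).
With v₁ = -3, v = (-3, 0, -3), so v₂ = 0.

0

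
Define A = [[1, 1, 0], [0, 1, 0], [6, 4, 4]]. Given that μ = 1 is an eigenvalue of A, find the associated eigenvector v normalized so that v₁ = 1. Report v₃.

A − 1I = [[0, 1, 0], [0, 0, 0], [6, 4, 3]].
Solving (A − 1I)v = 0 gives the eigenspace spanned by (1, 0, -2).
With v₁ = 1, v = (1, 0, -2), so v₃ = -2.

-2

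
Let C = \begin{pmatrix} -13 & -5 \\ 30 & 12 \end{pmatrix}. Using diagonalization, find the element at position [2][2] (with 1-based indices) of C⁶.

Characteristic polynomial: r^2 + r - 6 = (r - 2)(r + 3), so the eigenvalues are -3, 2.
r=-3: eigenvector (1, -2).
r=2: eigenvector (-1, 3).
P = [[1, -1], [-2, 3]], D = diag(-3, 2), P⁻¹ = [[3, 1], [2, 1]].
C⁶ = P·diag(729, 64)·P⁻¹ = [[2059, 665], [-3990, -1266]].
The requested entry is -1266.

-1266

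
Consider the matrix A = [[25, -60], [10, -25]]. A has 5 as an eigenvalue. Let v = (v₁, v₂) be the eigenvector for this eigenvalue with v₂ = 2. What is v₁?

A − 5I = [[20, -60], [10, -30]].
Solving (A − 5I)v = 0 gives the eigenspace spanned by (6, 2).
With v₂ = 2, v = (6, 2), so v₁ = 6.

6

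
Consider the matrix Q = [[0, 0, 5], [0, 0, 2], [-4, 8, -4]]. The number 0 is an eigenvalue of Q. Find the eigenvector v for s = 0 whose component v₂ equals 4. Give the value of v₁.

8

Q = [[0, 0, 5], [0, 0, 2], [-4, 8, -4]].
Solving (Q)v = 0 gives the eigenspace spanned by (8, 4, 0).
With v₂ = 4, v = (8, 4, 0), so v₁ = 8.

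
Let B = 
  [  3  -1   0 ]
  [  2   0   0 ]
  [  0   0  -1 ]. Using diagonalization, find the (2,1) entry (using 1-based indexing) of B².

6

Characteristic polynomial: μ^3 - 2μ^2 - μ + 2 = (μ - 2)(μ - 1)(μ + 1), so the eigenvalues are -1, 1, 2.
μ=2: eigenvector (1, 1, 0).
μ=1: eigenvector (1, 2, 0).
μ=-1: eigenvector (0, 0, 1).
P = [[1, 1, 0], [1, 2, 0], [0, 0, 1]], D = diag(2, 1, -1), P⁻¹ = [[2, -1, 0], [-1, 1, 0], [0, 0, 1]].
B² = P·diag(4, 1, 1)·P⁻¹ = [[7, -3, 0], [6, -2, 0], [0, 0, 1]].
The requested entry is 6.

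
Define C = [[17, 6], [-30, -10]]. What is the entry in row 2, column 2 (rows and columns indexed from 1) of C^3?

-460

Characteristic polynomial: t^2 - 7t + 10 = (t - 5)(t - 2), so the eigenvalues are 2, 5.
t=5: eigenvector (1, -2).
t=2: eigenvector (-2, 5).
P = [[1, -2], [-2, 5]], D = diag(5, 2), P⁻¹ = [[5, 2], [2, 1]].
C³ = P·diag(125, 8)·P⁻¹ = [[593, 234], [-1170, -460]].
The requested entry is -460.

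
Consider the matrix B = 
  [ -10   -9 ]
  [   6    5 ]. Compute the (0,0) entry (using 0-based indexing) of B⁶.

12286

Characteristic polynomial: s^2 + 5s + 4 = (s + 1)(s + 4), so the eigenvalues are -4, -1.
s=-1: eigenvector (1, -1).
s=-4: eigenvector (3, -2).
P = [[1, 3], [-1, -2]], D = diag(-1, -4), P⁻¹ = [[-2, -3], [1, 1]].
B⁶ = P·diag(1, 4096)·P⁻¹ = [[12286, 12285], [-8190, -8189]].
The requested entry is 12286.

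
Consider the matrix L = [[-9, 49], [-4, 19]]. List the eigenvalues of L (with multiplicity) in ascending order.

Characteristic polynomial: p(r) = r^2 - 10r + 25 = (r - 5)^2.
Roots (with multiplicity): 5, 5.

5, 5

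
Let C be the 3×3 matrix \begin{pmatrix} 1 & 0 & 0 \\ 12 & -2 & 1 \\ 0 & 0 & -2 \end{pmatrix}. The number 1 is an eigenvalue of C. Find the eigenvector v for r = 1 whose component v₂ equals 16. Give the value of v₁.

C − 1I = [[0, 0, 0], [12, -3, 1], [0, 0, -3]].
Solving (C − 1I)v = 0 gives the eigenspace spanned by (4, 16, 0).
With v₂ = 16, v = (4, 16, 0), so v₁ = 4.

4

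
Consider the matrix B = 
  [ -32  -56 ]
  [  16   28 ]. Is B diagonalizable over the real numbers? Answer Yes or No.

Yes

Characteristic polynomial: p(s) = s^2 + 4s = s(s + 4).
All 2 eigenvalues are distinct, so B is diagonalizable.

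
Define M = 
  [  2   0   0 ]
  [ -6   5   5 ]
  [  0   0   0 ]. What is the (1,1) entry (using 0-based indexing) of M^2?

25

Characteristic polynomial: μ^3 - 7μ^2 + 10μ = μ(μ - 5)(μ - 2), so the eigenvalues are 0, 2, 5.
μ=2: eigenvector (1, 2, 0).
μ=5: eigenvector (0, 1, 0).
μ=0: eigenvector (0, -1, 1).
P = [[1, 0, 0], [2, 1, -1], [0, 0, 1]], D = diag(2, 5, 0), P⁻¹ = [[1, 0, 0], [-2, 1, 1], [0, 0, 1]].
M² = P·diag(4, 25, 0)·P⁻¹ = [[4, 0, 0], [-42, 25, 25], [0, 0, 0]].
The requested entry is 25.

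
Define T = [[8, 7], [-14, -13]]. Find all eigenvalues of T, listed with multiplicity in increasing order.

-6, 1

Characteristic polynomial: p(μ) = μ^2 + 5μ - 6 = (μ - 1)(μ + 6).
Roots (with multiplicity): -6, 1.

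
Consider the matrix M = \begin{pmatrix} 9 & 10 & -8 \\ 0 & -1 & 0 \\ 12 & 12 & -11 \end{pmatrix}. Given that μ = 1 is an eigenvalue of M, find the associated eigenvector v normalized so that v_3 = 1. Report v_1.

M − 1I = [[8, 10, -8], [0, -2, 0], [12, 12, -12]].
Solving (M − 1I)v = 0 gives the eigenspace spanned by (1, 0, 1).
With v_3 = 1, v = (1, 0, 1), so v_1 = 1.

1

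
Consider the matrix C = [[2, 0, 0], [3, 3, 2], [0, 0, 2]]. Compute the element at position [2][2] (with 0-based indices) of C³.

Characteristic polynomial: r^3 - 7r^2 + 16r - 12 = (r - 3)(r - 2)^2, so the eigenvalues are 2, 2, 3.
r=2: eigenvector (1, 1, -2).
r=3: eigenvector (0, 1, 0).
r=2: eigenvector (-1, -3, 3).
P = [[1, 0, -1], [1, 1, -3], [-2, 0, 3]], D = diag(2, 3, 2), P⁻¹ = [[3, 0, 1], [3, 1, 2], [2, 0, 1]].
C³ = P·diag(8, 27, 8)·P⁻¹ = [[8, 0, 0], [57, 27, 38], [0, 0, 8]].
The requested entry is 8.

8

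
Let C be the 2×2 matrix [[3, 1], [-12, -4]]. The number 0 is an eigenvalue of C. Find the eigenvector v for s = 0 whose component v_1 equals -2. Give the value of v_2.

6

C = [[3, 1], [-12, -4]].
Solving (C)v = 0 gives the eigenspace spanned by (-2, 6).
With v_1 = -2, v = (-2, 6), so v_2 = 6.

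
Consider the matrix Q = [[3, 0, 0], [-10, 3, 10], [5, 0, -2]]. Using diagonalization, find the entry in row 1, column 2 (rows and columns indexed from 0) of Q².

Characteristic polynomial: μ^3 - 4μ^2 - 3μ + 18 = (μ - 3)^2(μ + 2), so the eigenvalues are -2, 3, 3.
μ=3: eigenvector (1, 0, 1).
μ=3: eigenvector (0, 1, 0).
μ=-2: eigenvector (0, -2, 1).
P = [[1, 0, 0], [0, 1, -2], [1, 0, 1]], D = diag(3, 3, -2), P⁻¹ = [[1, 0, 0], [-2, 1, 2], [-1, 0, 1]].
Q² = P·diag(9, 9, 4)·P⁻¹ = [[9, 0, 0], [-10, 9, 10], [5, 0, 4]].
The requested entry is 10.

10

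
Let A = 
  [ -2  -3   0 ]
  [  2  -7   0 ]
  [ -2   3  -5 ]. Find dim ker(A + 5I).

1

A + 5I = [[3, -3, 0], [2, -2, 0], [-2, 3, 0]].
This matrix has rank 2, so its null space has dimension 3 − 2 = 1.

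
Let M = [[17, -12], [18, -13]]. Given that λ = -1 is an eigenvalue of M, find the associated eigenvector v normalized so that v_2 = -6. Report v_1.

M + 1I = [[18, -12], [18, -12]].
Solving (M + 1I)v = 0 gives the eigenspace spanned by (-4, -6).
With v_2 = -6, v = (-4, -6), so v_1 = -4.

-4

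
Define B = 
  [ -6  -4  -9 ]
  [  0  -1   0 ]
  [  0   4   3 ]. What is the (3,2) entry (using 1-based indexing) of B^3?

Characteristic polynomial: s^3 + 4s^2 - 15s - 18 = (s - 3)(s + 1)(s + 6), so the eigenvalues are -6, -1, 3.
s=-6: eigenvector (1, 0, 0).
s=-1: eigenvector (1, 1, -1).
s=3: eigenvector (-1, 0, 1).
P = [[1, 1, -1], [0, 1, 0], [0, -1, 1]], D = diag(-6, -1, 3), P⁻¹ = [[1, 0, 1], [0, 1, 0], [0, 1, 1]].
B³ = P·diag(-216, -1, 27)·P⁻¹ = [[-216, -28, -243], [0, -1, 0], [0, 28, 27]].
The requested entry is 28.

28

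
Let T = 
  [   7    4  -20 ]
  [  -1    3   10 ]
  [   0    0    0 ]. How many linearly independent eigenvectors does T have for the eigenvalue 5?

1

T − 5I = [[2, 4, -20], [-1, -2, 10], [0, 0, -5]].
This matrix has rank 2, so its null space has dimension 3 − 2 = 1.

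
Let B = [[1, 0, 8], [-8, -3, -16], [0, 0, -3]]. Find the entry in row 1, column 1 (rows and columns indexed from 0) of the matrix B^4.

81

Characteristic polynomial: λ^3 + 5λ^2 + 3λ - 9 = (λ - 1)(λ + 3)^2, so the eigenvalues are -3, -3, 1.
λ=1: eigenvector (1, -2, 0).
λ=-3: eigenvector (2, -3, -1).
λ=-3: eigenvector (0, 1, 0).
P = [[1, 2, 0], [-2, -3, 1], [0, -1, 0]], D = diag(1, -3, -3), P⁻¹ = [[1, 0, 2], [0, 0, -1], [2, 1, 1]].
B⁴ = P·diag(1, 81, 81)·P⁻¹ = [[1, 0, -160], [160, 81, 320], [0, 0, 81]].
The requested entry is 81.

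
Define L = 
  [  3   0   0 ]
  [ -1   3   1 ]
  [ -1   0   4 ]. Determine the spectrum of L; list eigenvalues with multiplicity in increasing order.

Characteristic polynomial: p(μ) = μ^3 - 10μ^2 + 33μ - 36 = (μ - 4)(μ - 3)^2.
Roots (with multiplicity): 3, 3, 4.

3, 3, 4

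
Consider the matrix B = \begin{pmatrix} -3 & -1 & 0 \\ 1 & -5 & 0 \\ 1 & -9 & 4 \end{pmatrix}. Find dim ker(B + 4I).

B + 4I = [[1, -1, 0], [1, -1, 0], [1, -9, 8]].
This matrix has rank 2, so its null space has dimension 3 − 2 = 1.

1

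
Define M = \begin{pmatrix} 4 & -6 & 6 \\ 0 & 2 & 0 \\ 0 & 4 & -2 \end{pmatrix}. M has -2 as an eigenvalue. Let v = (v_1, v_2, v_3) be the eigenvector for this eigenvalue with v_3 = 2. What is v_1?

M + 2I = [[6, -6, 6], [0, 4, 0], [0, 4, 0]].
Solving (M + 2I)v = 0 gives the eigenspace spanned by (-2, 0, 2).
With v_3 = 2, v = (-2, 0, 2), so v_1 = -2.

-2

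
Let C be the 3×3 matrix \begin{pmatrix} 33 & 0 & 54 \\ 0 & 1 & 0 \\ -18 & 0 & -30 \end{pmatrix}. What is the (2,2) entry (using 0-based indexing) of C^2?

Characteristic polynomial: s^3 - 4s^2 - 15s + 18 = (s - 6)(s - 1)(s + 3), so the eigenvalues are -3, 1, 6.
s=-3: eigenvector (-3, 0, 2).
s=1: eigenvector (0, 1, 0).
s=6: eigenvector (-2, 0, 1).
P = [[-3, 0, -2], [0, 1, 0], [2, 0, 1]], D = diag(-3, 1, 6), P⁻¹ = [[1, 0, 2], [0, 1, 0], [-2, 0, -3]].
C² = P·diag(9, 1, 36)·P⁻¹ = [[117, 0, 162], [0, 1, 0], [-54, 0, -72]].
The requested entry is -72.

-72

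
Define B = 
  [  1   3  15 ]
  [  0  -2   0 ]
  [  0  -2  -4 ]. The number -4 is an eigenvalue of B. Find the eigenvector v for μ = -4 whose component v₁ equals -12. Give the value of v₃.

4

B + 4I = [[5, 3, 15], [0, 2, 0], [0, -2, 0]].
Solving (B + 4I)v = 0 gives the eigenspace spanned by (-12, 0, 4).
With v₁ = -12, v = (-12, 0, 4), so v₃ = 4.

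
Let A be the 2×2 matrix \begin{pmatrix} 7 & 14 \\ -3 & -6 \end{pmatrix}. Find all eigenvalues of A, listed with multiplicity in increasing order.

Characteristic polynomial: p(μ) = μ^2 - μ = μ(μ - 1).
Roots (with multiplicity): 0, 1.

0, 1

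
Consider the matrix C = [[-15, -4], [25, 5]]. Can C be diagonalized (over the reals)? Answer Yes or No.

No

Characteristic polynomial: p(t) = t^2 + 10t + 25 = (t + 5)^2.
t = -5 has algebraic multiplicity 2; rank(C + 5I) = 1, so geometric multiplicity = 1.
Geometric multiplicity < algebraic multiplicity, so C is not diagonalizable.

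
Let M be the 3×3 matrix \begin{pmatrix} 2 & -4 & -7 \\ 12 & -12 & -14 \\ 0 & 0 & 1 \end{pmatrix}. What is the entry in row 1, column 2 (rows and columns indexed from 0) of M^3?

Characteristic polynomial: s^3 + 9s^2 + 14s - 24 = (s - 1)(s + 4)(s + 6), so the eigenvalues are -6, -4, 1.
s=-6: eigenvector (1, 2, 0).
s=1: eigenvector (-1, -2, 1).
s=-4: eigenvector (-2, -3, 0).
P = [[1, -1, -2], [2, -2, -3], [0, 1, 0]], D = diag(-6, 1, -4), P⁻¹ = [[-3, 2, 1], [0, 0, 1], [-2, 1, 0]].
M³ = P·diag(-216, 1, -64)·P⁻¹ = [[392, -304, -217], [912, -672, -434], [0, 0, 1]].
The requested entry is -434.

-434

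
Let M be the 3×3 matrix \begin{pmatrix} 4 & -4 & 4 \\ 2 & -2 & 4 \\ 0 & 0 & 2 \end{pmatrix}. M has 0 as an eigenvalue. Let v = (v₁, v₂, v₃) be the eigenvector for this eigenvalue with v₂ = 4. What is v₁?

M = [[4, -4, 4], [2, -2, 4], [0, 0, 2]].
Solving (M)v = 0 gives the eigenspace spanned by (4, 4, 0).
With v₂ = 4, v = (4, 4, 0), so v₁ = 4.

4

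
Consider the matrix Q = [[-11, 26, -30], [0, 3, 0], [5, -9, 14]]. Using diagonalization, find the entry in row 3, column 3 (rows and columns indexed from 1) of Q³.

194

Characteristic polynomial: r^3 - 6r^2 + 5r + 12 = (r - 4)(r - 3)(r + 1), so the eigenvalues are -1, 3, 4.
r=4: eigenvector (-2, 0, 1).
r=3: eigenvector (4, 1, -1).
r=-1: eigenvector (3, 0, -1).
P = [[-2, 4, 3], [0, 1, 0], [1, -1, -1]], D = diag(4, 3, -1), P⁻¹ = [[1, -1, 3], [0, 1, 0], [1, -2, 2]].
Q³ = P·diag(64, 27, -1)·P⁻¹ = [[-131, 242, -390], [0, 27, 0], [65, -93, 194]].
The requested entry is 194.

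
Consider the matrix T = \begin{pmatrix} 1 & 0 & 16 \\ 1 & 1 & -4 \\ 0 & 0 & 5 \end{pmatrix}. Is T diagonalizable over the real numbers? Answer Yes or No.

Characteristic polynomial: p(s) = s^3 - 7s^2 + 11s - 5 = (s - 5)(s - 1)^2.
s = 1 has algebraic multiplicity 2; rank(T − 1I) = 2, so geometric multiplicity = 1.
Geometric multiplicity < algebraic multiplicity, so T is not diagonalizable.

No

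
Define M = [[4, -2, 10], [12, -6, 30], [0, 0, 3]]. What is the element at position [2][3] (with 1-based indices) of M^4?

Characteristic polynomial: λ^3 - λ^2 - 6λ = λ(λ - 3)(λ + 2), so the eigenvalues are -2, 0, 3.
λ=0: eigenvector (1, 2, 0).
λ=-2: eigenvector (1, 3, 0).
λ=3: eigenvector (2, 6, 1).
P = [[1, 1, 2], [2, 3, 6], [0, 0, 1]], D = diag(0, -2, 3), P⁻¹ = [[3, -1, 0], [-2, 1, -2], [0, 0, 1]].
M⁴ = P·diag(0, 16, 81)·P⁻¹ = [[-32, 16, 130], [-96, 48, 390], [0, 0, 81]].
The requested entry is 390.

390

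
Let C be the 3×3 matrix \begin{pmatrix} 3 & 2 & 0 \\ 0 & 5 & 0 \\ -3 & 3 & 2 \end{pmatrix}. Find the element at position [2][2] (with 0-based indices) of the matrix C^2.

4

Characteristic polynomial: λ^3 - 10λ^2 + 31λ - 30 = (λ - 5)(λ - 3)(λ - 2), so the eigenvalues are 2, 3, 5.
λ=3: eigenvector (1, 0, -3).
λ=5: eigenvector (1, 1, 0).
λ=2: eigenvector (0, 0, 1).
P = [[1, 1, 0], [0, 1, 0], [-3, 0, 1]], D = diag(3, 5, 2), P⁻¹ = [[1, -1, 0], [0, 1, 0], [3, -3, 1]].
C² = P·diag(9, 25, 4)·P⁻¹ = [[9, 16, 0], [0, 25, 0], [-15, 15, 4]].
The requested entry is 4.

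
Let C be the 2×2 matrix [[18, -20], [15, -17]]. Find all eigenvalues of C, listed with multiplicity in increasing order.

-2, 3

Characteristic polynomial: p(s) = s^2 - s - 6 = (s - 3)(s + 2).
Roots (with multiplicity): -2, 3.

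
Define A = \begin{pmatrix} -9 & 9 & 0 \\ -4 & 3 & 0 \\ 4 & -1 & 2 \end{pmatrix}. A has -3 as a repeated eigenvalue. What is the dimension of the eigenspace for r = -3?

A + 3I = [[-6, 9, 0], [-4, 6, 0], [4, -1, 5]].
This matrix has rank 2, so its null space has dimension 3 − 2 = 1.

1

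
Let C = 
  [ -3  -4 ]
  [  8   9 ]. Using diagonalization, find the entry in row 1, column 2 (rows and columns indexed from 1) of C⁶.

-15624

Characteristic polynomial: μ^2 - 6μ + 5 = (μ - 5)(μ - 1), so the eigenvalues are 1, 5.
μ=1: eigenvector (1, -1).
μ=5: eigenvector (1, -2).
P = [[1, 1], [-1, -2]], D = diag(1, 5), P⁻¹ = [[2, 1], [-1, -1]].
C⁶ = P·diag(1, 15625)·P⁻¹ = [[-15623, -15624], [31248, 31249]].
The requested entry is -15624.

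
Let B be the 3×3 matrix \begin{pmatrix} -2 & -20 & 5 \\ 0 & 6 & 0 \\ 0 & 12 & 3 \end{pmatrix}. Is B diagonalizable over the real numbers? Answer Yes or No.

Characteristic polynomial: p(μ) = μ^3 - 7μ^2 + 36 = (μ - 6)(μ - 3)(μ + 2).
All 3 eigenvalues are distinct, so B is diagonalizable.

Yes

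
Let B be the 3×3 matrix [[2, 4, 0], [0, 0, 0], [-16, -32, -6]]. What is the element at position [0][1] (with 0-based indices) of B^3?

16

Characteristic polynomial: t^3 + 4t^2 - 12t = t(t - 2)(t + 6), so the eigenvalues are -6, 0, 2.
t=2: eigenvector (1, 0, -2).
t=0: eigenvector (-2, 1, 0).
t=-6: eigenvector (0, 0, 1).
P = [[1, -2, 0], [0, 1, 0], [-2, 0, 1]], D = diag(2, 0, -6), P⁻¹ = [[1, 2, 0], [0, 1, 0], [2, 4, 1]].
B³ = P·diag(8, 0, -216)·P⁻¹ = [[8, 16, 0], [0, 0, 0], [-448, -896, -216]].
The requested entry is 16.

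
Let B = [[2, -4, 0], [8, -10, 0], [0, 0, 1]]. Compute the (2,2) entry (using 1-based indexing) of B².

Characteristic polynomial: s^3 + 7s^2 + 4s - 12 = (s - 1)(s + 2)(s + 6), so the eigenvalues are -6, -2, 1.
s=-2: eigenvector (1, 1, 0).
s=-6: eigenvector (1, 2, 0).
s=1: eigenvector (0, 0, 1).
P = [[1, 1, 0], [1, 2, 0], [0, 0, 1]], D = diag(-2, -6, 1), P⁻¹ = [[2, -1, 0], [-1, 1, 0], [0, 0, 1]].
B² = P·diag(4, 36, 1)·P⁻¹ = [[-28, 32, 0], [-64, 68, 0], [0, 0, 1]].
The requested entry is 68.

68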